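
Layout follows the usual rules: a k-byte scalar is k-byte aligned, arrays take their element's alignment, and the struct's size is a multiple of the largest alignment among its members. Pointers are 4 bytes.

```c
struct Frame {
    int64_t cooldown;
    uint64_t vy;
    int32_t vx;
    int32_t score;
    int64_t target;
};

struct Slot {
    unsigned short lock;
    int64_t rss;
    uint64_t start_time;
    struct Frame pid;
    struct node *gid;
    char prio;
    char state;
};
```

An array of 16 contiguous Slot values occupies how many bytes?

Frame: cooldown at 0 (size 8, align 8) → ends 8; vy at 8 (size 8, align 8) → ends 16; vx at 16 (size 4, align 4) → ends 20; score at 20 (size 4, align 4) → ends 24; target at 24 (size 8, align 8) → ends 32; total 32 bytes, alignment 8
lock at 0 (size 2, align 2) → ends 2
pad 6 to align 8 for rss
rss at 8 (size 8, align 8) → ends 16
start_time at 16 (size 8, align 8) → ends 24
pid at 24 (size 32, align 8) → ends 56
gid at 56 (size 4, align 4) → ends 60
prio at 60 (size 1, align 1) → ends 61
state at 61 (size 1, align 1) → ends 62
tail pad 2 to reach multiple of 8
total 64 bytes, alignment 8
array of 16: 16 × 64 = 1024

1024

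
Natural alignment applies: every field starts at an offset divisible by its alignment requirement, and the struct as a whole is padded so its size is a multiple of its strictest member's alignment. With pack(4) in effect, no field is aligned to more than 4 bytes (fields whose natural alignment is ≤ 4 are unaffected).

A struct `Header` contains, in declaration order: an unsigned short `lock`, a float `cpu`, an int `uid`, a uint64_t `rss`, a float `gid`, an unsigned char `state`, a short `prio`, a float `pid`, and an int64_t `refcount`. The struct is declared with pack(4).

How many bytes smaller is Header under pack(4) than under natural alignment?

8

natural layout:
  @0: lock [2B, align 2] → 2
  +2 pad (align 4)
  @4: cpu [4B, align 4] → 8
  @8: uid [4B, align 4] → 12
  +4 pad (align 8)
  @16: rss [8B, align 8] → 24
  @24: gid [4B, align 4] → 28
  @28: state [1B, align 1] → 29
  +1 pad (align 2)
  @30: prio [2B, align 2] → 32
  @32: pid [4B, align 4] → 36
  +4 pad (align 8)
  @40: refcount [8B, align 8] → 48
  size 48, align 8
packed(4) layout:
  @0: lock [2B, align 2] → 2
  +2 pad (align 4)
  @4: cpu [4B, align 4] → 8
  @8: uid [4B, align 4] → 12
  @12: rss [8B, align 4] → 20
  @20: gid [4B, align 4] → 24
  @24: state [1B, align 1] → 25
  +1 pad (align 2)
  @26: prio [2B, align 2] → 28
  @28: pid [4B, align 4] → 32
  @32: refcount [8B, align 4] → 40
  size 40, align 4
48 − 40 = 8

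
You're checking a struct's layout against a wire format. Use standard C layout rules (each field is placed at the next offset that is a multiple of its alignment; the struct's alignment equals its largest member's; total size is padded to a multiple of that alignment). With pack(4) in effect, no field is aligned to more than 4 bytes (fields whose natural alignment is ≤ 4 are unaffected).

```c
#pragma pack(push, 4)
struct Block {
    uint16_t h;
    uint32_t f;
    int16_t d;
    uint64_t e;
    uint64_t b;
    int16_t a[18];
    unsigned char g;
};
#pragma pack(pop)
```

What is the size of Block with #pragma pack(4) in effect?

68

h at 0 (size 2, align 2) → ends 2
pad 2 to align 4 for f
f at 4 (size 4, align 4) → ends 8
d at 8 (size 2, align 2) → ends 10
pad 2 to align 4 for e
e at 12 (size 8, align 4) → ends 20
b at 20 (size 8, align 4) → ends 28
a at 28 (size 36, align 2) → ends 64
g at 64 (size 1, align 1) → ends 65
tail pad 3 to reach multiple of 4
total 68 bytes, alignment 4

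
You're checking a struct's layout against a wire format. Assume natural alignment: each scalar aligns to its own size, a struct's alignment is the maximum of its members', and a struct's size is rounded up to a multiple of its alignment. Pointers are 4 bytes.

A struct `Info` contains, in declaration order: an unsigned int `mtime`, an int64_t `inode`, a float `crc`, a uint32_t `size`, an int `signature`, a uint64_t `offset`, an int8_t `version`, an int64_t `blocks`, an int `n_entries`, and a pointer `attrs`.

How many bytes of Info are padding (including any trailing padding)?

0..4  mtime  (4B, 4-aligned)
4..8  -- padding (4B)
8..16  inode  (8B, 8-aligned)
16..20  crc  (4B, 4-aligned)
20..24  size  (4B, 4-aligned)
24..28  signature  (4B, 4-aligned)
28..32  -- padding (4B)
32..40  offset  (8B, 8-aligned)
40..41  version  (1B, 1-aligned)
41..48  -- padding (7B)
48..56  blocks  (8B, 8-aligned)
56..60  n_entries  (4B, 4-aligned)
60..64  attrs  (4B, 4-aligned)
sizeof = 64, alignof = 8
data bytes 49, size 64 → padding 15

15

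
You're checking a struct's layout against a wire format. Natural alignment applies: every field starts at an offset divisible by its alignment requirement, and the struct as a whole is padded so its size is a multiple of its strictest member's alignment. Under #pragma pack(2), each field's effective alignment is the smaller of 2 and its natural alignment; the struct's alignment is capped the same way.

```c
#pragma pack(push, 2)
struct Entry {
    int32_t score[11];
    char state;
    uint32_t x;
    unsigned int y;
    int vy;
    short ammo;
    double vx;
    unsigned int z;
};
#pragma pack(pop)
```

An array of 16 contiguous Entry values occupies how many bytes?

1152

score at 0 (size 44, align 2) → ends 44
state at 44 (size 1, align 1) → ends 45
pad 1 to align 2 for x
x at 46 (size 4, align 2) → ends 50
y at 50 (size 4, align 2) → ends 54
vy at 54 (size 4, align 2) → ends 58
ammo at 58 (size 2, align 2) → ends 60
vx at 60 (size 8, align 2) → ends 68
z at 68 (size 4, align 2) → ends 72
total 72 bytes, alignment 2
array of 16: 16 × 72 = 1152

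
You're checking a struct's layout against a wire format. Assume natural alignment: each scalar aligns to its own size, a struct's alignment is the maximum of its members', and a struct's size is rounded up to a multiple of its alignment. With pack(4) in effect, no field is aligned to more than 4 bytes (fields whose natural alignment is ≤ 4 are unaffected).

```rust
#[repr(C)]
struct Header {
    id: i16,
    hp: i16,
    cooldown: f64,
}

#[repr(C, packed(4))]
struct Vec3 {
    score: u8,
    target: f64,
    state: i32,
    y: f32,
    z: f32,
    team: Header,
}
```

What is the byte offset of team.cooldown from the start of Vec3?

32

Header: 0..2  id  (2B, 2-aligned); 2..4  hp  (2B, 2-aligned); 4..8  -- padding (4B); 8..16  cooldown  (8B, 8-aligned); sizeof = 16, alignof = 8
0..1  score  (1B, 1-aligned)
1..4  -- padding (3B)
4..12  target  (8B, 4-aligned)
12..16  state  (4B, 4-aligned)
16..20  y  (4B, 4-aligned)
20..24  z  (4B, 4-aligned)
24..40  team  (16B, 4-aligned)
within Header: cooldown at 8
24 + 8 = 32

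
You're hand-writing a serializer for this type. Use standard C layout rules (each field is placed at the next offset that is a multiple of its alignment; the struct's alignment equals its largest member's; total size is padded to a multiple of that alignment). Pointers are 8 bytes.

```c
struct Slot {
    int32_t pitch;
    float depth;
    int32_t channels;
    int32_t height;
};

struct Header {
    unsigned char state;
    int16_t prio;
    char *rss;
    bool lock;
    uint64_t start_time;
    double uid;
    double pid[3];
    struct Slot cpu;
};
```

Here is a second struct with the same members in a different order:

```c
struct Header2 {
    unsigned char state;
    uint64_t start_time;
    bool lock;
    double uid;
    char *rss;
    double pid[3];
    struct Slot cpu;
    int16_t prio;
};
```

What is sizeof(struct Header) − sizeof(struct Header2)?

Slot: pitch at 0 (size 4, align 4) → ends 4; depth at 4 (size 4, align 4) → ends 8; channels at 8 (size 4, align 4) → ends 12; height at 12 (size 4, align 4) → ends 16; total 16 bytes, alignment 4
state at 0 (size 1, align 1) → ends 1
pad 1 to align 2 for prio
prio at 2 (size 2, align 2) → ends 4
pad 4 to align 8 for rss
rss at 8 (size 8, align 8) → ends 16
lock at 16 (size 1, align 1) → ends 17
pad 7 to align 8 for start_time
start_time at 24 (size 8, align 8) → ends 32
uid at 32 (size 8, align 8) → ends 40
pid at 40 (size 24, align 8) → ends 64
cpu at 64 (size 16, align 4) → ends 80
total 80 bytes, alignment 8
— Header2 —
state at 0 (size 1, align 1) → ends 1
pad 7 to align 8 for start_time
start_time at 8 (size 8, align 8) → ends 16
lock at 16 (size 1, align 1) → ends 17
pad 7 to align 8 for uid
uid at 24 (size 8, align 8) → ends 32
rss at 32 (size 8, align 8) → ends 40
pid at 40 (size 24, align 8) → ends 64
cpu at 64 (size 16, align 4) → ends 80
prio at 80 (size 2, align 2) → ends 82
tail pad 6 to reach multiple of 8
total 88 bytes, alignment 8
80 − 88 = -8

-8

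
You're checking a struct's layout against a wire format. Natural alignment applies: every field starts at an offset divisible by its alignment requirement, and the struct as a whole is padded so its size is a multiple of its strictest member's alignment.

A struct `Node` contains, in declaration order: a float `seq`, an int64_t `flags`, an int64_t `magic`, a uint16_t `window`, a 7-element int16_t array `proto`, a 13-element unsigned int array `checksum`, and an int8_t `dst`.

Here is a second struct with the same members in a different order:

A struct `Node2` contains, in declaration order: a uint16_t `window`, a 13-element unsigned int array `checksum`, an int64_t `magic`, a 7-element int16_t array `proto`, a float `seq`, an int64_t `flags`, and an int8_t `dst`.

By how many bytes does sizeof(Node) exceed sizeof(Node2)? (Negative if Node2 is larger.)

-8

seq at 0 (size 4, align 4) → ends 4
pad 4 to align 8 for flags
flags at 8 (size 8, align 8) → ends 16
magic at 16 (size 8, align 8) → ends 24
window at 24 (size 2, align 2) → ends 26
proto at 26 (size 14, align 2) → ends 40
checksum at 40 (size 52, align 4) → ends 92
dst at 92 (size 1, align 1) → ends 93
tail pad 3 to reach multiple of 8
total 96 bytes, alignment 8
— Node2 —
window at 0 (size 2, align 2) → ends 2
pad 2 to align 4 for checksum
checksum at 4 (size 52, align 4) → ends 56
magic at 56 (size 8, align 8) → ends 64
proto at 64 (size 14, align 2) → ends 78
pad 2 to align 4 for seq
seq at 80 (size 4, align 4) → ends 84
pad 4 to align 8 for flags
flags at 88 (size 8, align 8) → ends 96
dst at 96 (size 1, align 1) → ends 97
tail pad 7 to reach multiple of 8
total 104 bytes, alignment 8
96 − 104 = -8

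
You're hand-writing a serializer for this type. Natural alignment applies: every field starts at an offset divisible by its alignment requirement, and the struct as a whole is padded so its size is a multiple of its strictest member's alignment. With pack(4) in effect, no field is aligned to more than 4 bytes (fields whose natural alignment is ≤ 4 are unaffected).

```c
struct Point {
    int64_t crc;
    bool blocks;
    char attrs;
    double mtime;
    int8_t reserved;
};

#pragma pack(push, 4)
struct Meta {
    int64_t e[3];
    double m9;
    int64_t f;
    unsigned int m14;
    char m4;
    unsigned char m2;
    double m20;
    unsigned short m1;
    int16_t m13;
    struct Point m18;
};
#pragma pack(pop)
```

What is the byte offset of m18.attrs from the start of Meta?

Point: 0..8  crc  (8B, 8-aligned); 8..9  blocks  (1B, 1-aligned); 9..10  attrs  (1B, 1-aligned); 10..16  -- padding (6B); 16..24  mtime  (8B, 8-aligned); 24..25  reserved  (1B, 1-aligned); 25..32  -- tail padding (7B); sizeof = 32, alignof = 8
0..24  e  (24B, 4-aligned)
24..32  m9  (8B, 4-aligned)
32..40  f  (8B, 4-aligned)
40..44  m14  (4B, 4-aligned)
44..45  m4  (1B, 1-aligned)
45..46  m2  (1B, 1-aligned)
46..48  -- padding (2B)
48..56  m20  (8B, 4-aligned)
56..58  m1  (2B, 2-aligned)
58..60  m13  (2B, 2-aligned)
60..92  m18  (32B, 4-aligned)
within Point: attrs at 9
60 + 9 = 69

69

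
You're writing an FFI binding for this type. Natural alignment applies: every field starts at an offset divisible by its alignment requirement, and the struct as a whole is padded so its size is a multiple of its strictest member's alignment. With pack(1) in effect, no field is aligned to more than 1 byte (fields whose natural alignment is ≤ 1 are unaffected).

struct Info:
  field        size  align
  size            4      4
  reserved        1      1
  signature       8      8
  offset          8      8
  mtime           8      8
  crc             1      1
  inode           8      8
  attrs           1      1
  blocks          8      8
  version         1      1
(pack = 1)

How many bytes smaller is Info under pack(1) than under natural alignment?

natural layout:
  size at 0 (size 4, align 4) → ends 4
  reserved at 4 (size 1, align 1) → ends 5
  pad 3 to align 8 for signature
  signature at 8 (size 8, align 8) → ends 16
  offset at 16 (size 8, align 8) → ends 24
  mtime at 24 (size 8, align 8) → ends 32
  crc at 32 (size 1, align 1) → ends 33
  pad 7 to align 8 for inode
  inode at 40 (size 8, align 8) → ends 48
  attrs at 48 (size 1, align 1) → ends 49
  pad 7 to align 8 for blocks
  blocks at 56 (size 8, align 8) → ends 64
  version at 64 (size 1, align 1) → ends 65
  tail pad 7 to reach multiple of 8
  total 72 bytes, alignment 8
packed(1) layout:
  size at 0 (size 4, align 1) → ends 4
  reserved at 4 (size 1, align 1) → ends 5
  signature at 5 (size 8, align 1) → ends 13
  offset at 13 (size 8, align 1) → ends 21
  mtime at 21 (size 8, align 1) → ends 29
  crc at 29 (size 1, align 1) → ends 30
  inode at 30 (size 8, align 1) → ends 38
  attrs at 38 (size 1, align 1) → ends 39
  blocks at 39 (size 8, align 1) → ends 47
  version at 47 (size 1, align 1) → ends 48
  total 48 bytes, alignment 1
72 − 48 = 24

24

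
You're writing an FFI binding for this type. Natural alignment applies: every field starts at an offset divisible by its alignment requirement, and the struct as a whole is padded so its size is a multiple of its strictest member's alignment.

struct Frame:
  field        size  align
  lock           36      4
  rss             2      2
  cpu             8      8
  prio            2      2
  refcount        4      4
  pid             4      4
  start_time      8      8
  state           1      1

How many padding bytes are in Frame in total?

lock at 0 (size 36, align 4) → ends 36
rss at 36 (size 2, align 2) → ends 38
pad 2 to align 8 for cpu
cpu at 40 (size 8, align 8) → ends 48
prio at 48 (size 2, align 2) → ends 50
pad 2 to align 4 for refcount
refcount at 52 (size 4, align 4) → ends 56
pid at 56 (size 4, align 4) → ends 60
pad 4 to align 8 for start_time
start_time at 64 (size 8, align 8) → ends 72
state at 72 (size 1, align 1) → ends 73
tail pad 7 to reach multiple of 8
total 80 bytes, alignment 8
data bytes 65, size 80 → padding 15

15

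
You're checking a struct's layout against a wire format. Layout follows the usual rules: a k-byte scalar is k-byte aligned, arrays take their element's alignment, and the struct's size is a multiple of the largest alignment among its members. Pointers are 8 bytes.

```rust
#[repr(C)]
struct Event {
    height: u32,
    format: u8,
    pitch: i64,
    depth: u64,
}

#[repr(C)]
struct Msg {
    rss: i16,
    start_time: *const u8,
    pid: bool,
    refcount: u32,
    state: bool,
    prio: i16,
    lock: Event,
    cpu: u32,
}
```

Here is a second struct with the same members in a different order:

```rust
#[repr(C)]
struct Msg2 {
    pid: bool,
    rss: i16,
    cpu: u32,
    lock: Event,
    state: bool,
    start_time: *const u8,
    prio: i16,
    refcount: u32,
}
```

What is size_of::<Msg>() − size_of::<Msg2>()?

8

Event: height at 0 (size 4, align 4) → ends 4; format at 4 (size 1, align 1) → ends 5; pad 3 to align 8 for pitch; pitch at 8 (size 8, align 8) → ends 16; depth at 16 (size 8, align 8) → ends 24; total 24 bytes, alignment 8
rss at 0 (size 2, align 2) → ends 2
pad 6 to align 8 for start_time
start_time at 8 (size 8, align 8) → ends 16
pid at 16 (size 1, align 1) → ends 17
pad 3 to align 4 for refcount
refcount at 20 (size 4, align 4) → ends 24
state at 24 (size 1, align 1) → ends 25
pad 1 to align 2 for prio
prio at 26 (size 2, align 2) → ends 28
pad 4 to align 8 for lock
lock at 32 (size 24, align 8) → ends 56
cpu at 56 (size 4, align 4) → ends 60
tail pad 4 to reach multiple of 8
total 64 bytes, alignment 8
— Msg2 —
pid at 0 (size 1, align 1) → ends 1
pad 1 to align 2 for rss
rss at 2 (size 2, align 2) → ends 4
cpu at 4 (size 4, align 4) → ends 8
lock at 8 (size 24, align 8) → ends 32
state at 32 (size 1, align 1) → ends 33
pad 7 to align 8 for start_time
start_time at 40 (size 8, align 8) → ends 48
prio at 48 (size 2, align 2) → ends 50
pad 2 to align 4 for refcount
refcount at 52 (size 4, align 4) → ends 56
total 56 bytes, alignment 8
64 − 56 = 8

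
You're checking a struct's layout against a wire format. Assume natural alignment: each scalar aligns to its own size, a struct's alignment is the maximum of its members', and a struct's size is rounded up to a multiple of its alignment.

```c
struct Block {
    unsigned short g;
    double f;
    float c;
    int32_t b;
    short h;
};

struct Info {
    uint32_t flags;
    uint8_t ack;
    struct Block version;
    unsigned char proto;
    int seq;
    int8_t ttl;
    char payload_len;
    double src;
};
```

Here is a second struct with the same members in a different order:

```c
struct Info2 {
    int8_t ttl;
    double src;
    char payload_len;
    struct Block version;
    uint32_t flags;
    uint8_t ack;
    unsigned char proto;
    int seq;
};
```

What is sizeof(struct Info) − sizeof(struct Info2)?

-8

Block: g at 0 (size 2, align 2) → ends 2; pad 6 to align 8 for f; f at 8 (size 8, align 8) → ends 16; c at 16 (size 4, align 4) → ends 20; b at 20 (size 4, align 4) → ends 24; h at 24 (size 2, align 2) → ends 26; tail pad 6 to reach multiple of 8; total 32 bytes, alignment 8
flags at 0 (size 4, align 4) → ends 4
ack at 4 (size 1, align 1) → ends 5
pad 3 to align 8 for version
version at 8 (size 32, align 8) → ends 40
proto at 40 (size 1, align 1) → ends 41
pad 3 to align 4 for seq
seq at 44 (size 4, align 4) → ends 48
ttl at 48 (size 1, align 1) → ends 49
payload_len at 49 (size 1, align 1) → ends 50
pad 6 to align 8 for src
src at 56 (size 8, align 8) → ends 64
total 64 bytes, alignment 8
— Info2 —
ttl at 0 (size 1, align 1) → ends 1
pad 7 to align 8 for src
src at 8 (size 8, align 8) → ends 16
payload_len at 16 (size 1, align 1) → ends 17
pad 7 to align 8 for version
version at 24 (size 32, align 8) → ends 56
flags at 56 (size 4, align 4) → ends 60
ack at 60 (size 1, align 1) → ends 61
proto at 61 (size 1, align 1) → ends 62
pad 2 to align 4 for seq
seq at 64 (size 4, align 4) → ends 68
tail pad 4 to reach multiple of 8
total 72 bytes, alignment 8
64 − 72 = -8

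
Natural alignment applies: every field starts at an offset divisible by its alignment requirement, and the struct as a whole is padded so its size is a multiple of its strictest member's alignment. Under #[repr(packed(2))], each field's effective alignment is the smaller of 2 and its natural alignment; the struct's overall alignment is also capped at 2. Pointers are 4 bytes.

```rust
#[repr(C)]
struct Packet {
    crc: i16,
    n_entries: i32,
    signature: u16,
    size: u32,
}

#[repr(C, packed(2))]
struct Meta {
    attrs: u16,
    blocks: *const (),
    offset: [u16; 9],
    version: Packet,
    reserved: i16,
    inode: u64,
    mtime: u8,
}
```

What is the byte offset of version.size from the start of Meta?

36

Packet: 0..2  crc  (2B, 2-aligned); 2..4  -- padding (2B); 4..8  n_entries  (4B, 4-aligned); 8..10  signature  (2B, 2-aligned); 10..12  -- padding (2B); 12..16  size  (4B, 4-aligned); sizeof = 16, alignof = 4
0..2  attrs  (2B, 2-aligned)
2..6  blocks  (4B, 2-aligned)
6..24  offset  (18B, 2-aligned)
24..40  version  (16B, 2-aligned)
within Packet: size at 12
24 + 12 = 36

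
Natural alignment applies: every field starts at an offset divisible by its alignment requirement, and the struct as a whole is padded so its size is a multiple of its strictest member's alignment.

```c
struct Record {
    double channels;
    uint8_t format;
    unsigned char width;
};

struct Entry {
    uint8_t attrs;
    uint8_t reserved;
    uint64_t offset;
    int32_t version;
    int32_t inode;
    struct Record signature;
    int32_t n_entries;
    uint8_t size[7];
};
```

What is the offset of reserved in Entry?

Record: @0: channels [8B, align 8] → 8; @8: format [1B, align 1] → 9; @9: width [1B, align 1] → 10; +6 tail pad (align 8); size 16, align 8
@0: attrs [1B, align 1] → 1
@1: reserved [1B, align 1] → 2

1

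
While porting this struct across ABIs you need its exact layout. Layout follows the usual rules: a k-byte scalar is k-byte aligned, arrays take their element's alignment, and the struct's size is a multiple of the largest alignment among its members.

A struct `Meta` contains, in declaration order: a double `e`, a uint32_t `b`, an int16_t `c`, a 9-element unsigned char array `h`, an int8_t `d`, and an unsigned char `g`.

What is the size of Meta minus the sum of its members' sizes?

7

0..8  e  (8B, 8-aligned)
8..12  b  (4B, 4-aligned)
12..14  c  (2B, 2-aligned)
14..23  h  (9B, 1-aligned)
23..24  d  (1B, 1-aligned)
24..25  g  (1B, 1-aligned)
25..32  -- tail padding (7B)
sizeof = 32, alignof = 8
data bytes 25, size 32 → padding 7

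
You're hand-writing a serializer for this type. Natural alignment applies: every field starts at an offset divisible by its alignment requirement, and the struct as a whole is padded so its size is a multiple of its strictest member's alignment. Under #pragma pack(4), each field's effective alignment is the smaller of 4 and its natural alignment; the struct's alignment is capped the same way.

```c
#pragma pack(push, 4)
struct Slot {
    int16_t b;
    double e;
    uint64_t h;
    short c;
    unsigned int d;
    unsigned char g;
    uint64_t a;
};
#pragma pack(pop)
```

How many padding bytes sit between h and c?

0

b at 0 (size 2, align 2) → ends 2
pad 2 to align 4 for e
e at 4 (size 8, align 4) → ends 12
h at 12 (size 8, align 4) → ends 20
c at 20 (size 2, align 2) → ends 22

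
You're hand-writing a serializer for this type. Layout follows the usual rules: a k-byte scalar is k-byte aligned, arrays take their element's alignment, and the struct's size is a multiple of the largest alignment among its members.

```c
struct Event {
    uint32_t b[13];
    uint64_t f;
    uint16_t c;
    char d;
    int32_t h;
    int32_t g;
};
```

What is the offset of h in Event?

68

@0: b [52B, align 4] → 52
+4 pad (align 8)
@56: f [8B, align 8] → 64
@64: c [2B, align 2] → 66
@66: d [1B, align 1] → 67
+1 pad (align 4)
@68: h [4B, align 4] → 72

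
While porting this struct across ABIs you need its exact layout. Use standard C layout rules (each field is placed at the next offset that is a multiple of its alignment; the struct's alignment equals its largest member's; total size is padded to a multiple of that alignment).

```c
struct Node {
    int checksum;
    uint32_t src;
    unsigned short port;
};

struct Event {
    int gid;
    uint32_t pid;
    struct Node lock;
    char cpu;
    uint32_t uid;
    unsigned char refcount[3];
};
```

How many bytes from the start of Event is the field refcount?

Node: checksum at 0 (size 4, align 4) → ends 4; src at 4 (size 4, align 4) → ends 8; port at 8 (size 2, align 2) → ends 10; tail pad 2 to reach multiple of 4; total 12 bytes, alignment 4
gid at 0 (size 4, align 4) → ends 4
pid at 4 (size 4, align 4) → ends 8
lock at 8 (size 12, align 4) → ends 20
cpu at 20 (size 1, align 1) → ends 21
pad 3 to align 4 for uid
uid at 24 (size 4, align 4) → ends 28
refcount at 28 (size 3, align 1) → ends 31

28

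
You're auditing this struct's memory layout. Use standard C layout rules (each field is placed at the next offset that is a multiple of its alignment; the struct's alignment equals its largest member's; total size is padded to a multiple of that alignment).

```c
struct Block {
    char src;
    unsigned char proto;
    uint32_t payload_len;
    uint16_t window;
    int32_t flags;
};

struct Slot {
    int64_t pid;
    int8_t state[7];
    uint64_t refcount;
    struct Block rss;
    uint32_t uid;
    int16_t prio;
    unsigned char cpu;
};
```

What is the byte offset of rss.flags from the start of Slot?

36

Block: 0..1  src  (1B, 1-aligned); 1..2  proto  (1B, 1-aligned); 2..4  -- padding (2B); 4..8  payload_len  (4B, 4-aligned); 8..10  window  (2B, 2-aligned); 10..12  -- padding (2B); 12..16  flags  (4B, 4-aligned); sizeof = 16, alignof = 4
0..8  pid  (8B, 8-aligned)
8..15  state  (7B, 1-aligned)
15..16  -- padding (1B)
16..24  refcount  (8B, 8-aligned)
24..40  rss  (16B, 4-aligned)
within Block: flags at 12
24 + 12 = 36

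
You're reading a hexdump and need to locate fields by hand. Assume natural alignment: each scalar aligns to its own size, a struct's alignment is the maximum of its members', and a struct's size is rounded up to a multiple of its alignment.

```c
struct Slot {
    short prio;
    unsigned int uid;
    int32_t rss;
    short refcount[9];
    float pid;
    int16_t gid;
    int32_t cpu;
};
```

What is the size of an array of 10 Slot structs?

prio at 0 (size 2, align 2) → ends 2
pad 2 to align 4 for uid
uid at 4 (size 4, align 4) → ends 8
rss at 8 (size 4, align 4) → ends 12
refcount at 12 (size 18, align 2) → ends 30
pad 2 to align 4 for pid
pid at 32 (size 4, align 4) → ends 36
gid at 36 (size 2, align 2) → ends 38
pad 2 to align 4 for cpu
cpu at 40 (size 4, align 4) → ends 44
total 44 bytes, alignment 4
array of 10: 10 × 44 = 440

440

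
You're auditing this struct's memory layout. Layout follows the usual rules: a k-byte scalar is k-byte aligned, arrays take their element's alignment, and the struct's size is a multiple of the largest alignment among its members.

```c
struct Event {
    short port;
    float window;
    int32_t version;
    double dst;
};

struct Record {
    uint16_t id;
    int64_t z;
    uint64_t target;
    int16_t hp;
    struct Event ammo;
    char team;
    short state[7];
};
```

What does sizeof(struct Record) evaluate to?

72

Event: 0..2  port  (2B, 2-aligned); 2..4  -- padding (2B); 4..8  window  (4B, 4-aligned); 8..12  version  (4B, 4-aligned); 12..16  -- padding (4B); 16..24  dst  (8B, 8-aligned); sizeof = 24, alignof = 8
0..2  id  (2B, 2-aligned)
2..8  -- padding (6B)
8..16  z  (8B, 8-aligned)
16..24  target  (8B, 8-aligned)
24..26  hp  (2B, 2-aligned)
26..32  -- padding (6B)
32..56  ammo  (24B, 8-aligned)
56..57  team  (1B, 1-aligned)
57..58  -- padding (1B)
58..72  state  (14B, 2-aligned)
sizeof = 72, alignof = 8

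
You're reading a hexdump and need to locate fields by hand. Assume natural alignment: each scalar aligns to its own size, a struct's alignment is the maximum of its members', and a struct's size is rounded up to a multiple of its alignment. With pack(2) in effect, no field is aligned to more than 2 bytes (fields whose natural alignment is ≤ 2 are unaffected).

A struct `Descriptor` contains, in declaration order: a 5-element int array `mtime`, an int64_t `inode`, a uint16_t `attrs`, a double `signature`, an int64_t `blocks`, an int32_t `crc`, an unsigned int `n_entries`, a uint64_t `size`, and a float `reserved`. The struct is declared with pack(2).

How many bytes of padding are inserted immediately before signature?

0

mtime at 0 (size 20, align 2) → ends 20
inode at 20 (size 8, align 2) → ends 28
attrs at 28 (size 2, align 2) → ends 30
signature at 30 (size 8, align 2) → ends 38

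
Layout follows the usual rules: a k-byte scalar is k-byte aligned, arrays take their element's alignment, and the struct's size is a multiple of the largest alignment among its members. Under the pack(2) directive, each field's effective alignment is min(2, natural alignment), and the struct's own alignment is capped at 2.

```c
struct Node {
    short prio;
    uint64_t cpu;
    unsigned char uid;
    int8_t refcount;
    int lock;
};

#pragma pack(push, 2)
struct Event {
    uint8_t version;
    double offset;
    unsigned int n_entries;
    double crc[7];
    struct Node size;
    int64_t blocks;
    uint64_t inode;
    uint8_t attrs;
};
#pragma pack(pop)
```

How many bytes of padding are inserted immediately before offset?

1

Node: @0: prio [2B, align 2] → 2; +6 pad (align 8); @8: cpu [8B, align 8] → 16; @16: uid [1B, align 1] → 17; @17: refcount [1B, align 1] → 18; +2 pad (align 4); @20: lock [4B, align 4] → 24; size 24, align 8
@0: version [1B, align 1] → 1
+1 pad (align 2)
@2: offset [8B, align 2] → 10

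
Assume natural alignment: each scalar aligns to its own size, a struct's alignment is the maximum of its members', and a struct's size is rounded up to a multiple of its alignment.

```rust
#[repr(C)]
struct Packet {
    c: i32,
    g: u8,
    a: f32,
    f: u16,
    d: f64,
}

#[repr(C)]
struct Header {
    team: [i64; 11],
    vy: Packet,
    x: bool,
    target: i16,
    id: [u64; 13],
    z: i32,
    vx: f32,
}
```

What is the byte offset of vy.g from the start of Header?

92

Packet: 0..4  c  (4B, 4-aligned); 4..5  g  (1B, 1-aligned); 5..8  -- padding (3B); 8..12  a  (4B, 4-aligned); 12..14  f  (2B, 2-aligned); 14..16  -- padding (2B); 16..24  d  (8B, 8-aligned); sizeof = 24, alignof = 8
0..88  team  (88B, 8-aligned)
88..112  vy  (24B, 8-aligned)
within Packet: g at 4
88 + 4 = 92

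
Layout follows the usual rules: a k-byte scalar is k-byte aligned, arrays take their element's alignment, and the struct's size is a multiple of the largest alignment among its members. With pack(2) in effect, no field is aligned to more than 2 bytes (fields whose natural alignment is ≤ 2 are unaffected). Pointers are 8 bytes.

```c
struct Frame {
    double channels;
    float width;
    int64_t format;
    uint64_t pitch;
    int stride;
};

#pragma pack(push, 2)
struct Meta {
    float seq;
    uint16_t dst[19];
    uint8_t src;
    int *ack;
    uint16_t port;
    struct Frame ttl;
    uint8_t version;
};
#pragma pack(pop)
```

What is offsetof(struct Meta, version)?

94

Frame: channels at 0 (size 8, align 8) → ends 8; width at 8 (size 4, align 4) → ends 12; pad 4 to align 8 for format; format at 16 (size 8, align 8) → ends 24; pitch at 24 (size 8, align 8) → ends 32; stride at 32 (size 4, align 4) → ends 36; tail pad 4 to reach multiple of 8; total 40 bytes, alignment 8
seq at 0 (size 4, align 2) → ends 4
dst at 4 (size 38, align 2) → ends 42
src at 42 (size 1, align 1) → ends 43
pad 1 to align 2 for ack
ack at 44 (size 8, align 2) → ends 52
port at 52 (size 2, align 2) → ends 54
ttl at 54 (size 40, align 2) → ends 94
version at 94 (size 1, align 1) → ends 95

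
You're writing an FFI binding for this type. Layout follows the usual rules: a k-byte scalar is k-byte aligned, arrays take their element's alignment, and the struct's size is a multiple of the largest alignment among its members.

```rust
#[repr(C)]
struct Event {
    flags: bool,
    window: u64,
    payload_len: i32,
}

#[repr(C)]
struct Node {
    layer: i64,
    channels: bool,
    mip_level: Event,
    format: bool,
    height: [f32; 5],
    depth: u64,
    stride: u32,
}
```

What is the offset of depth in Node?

Event: @0: flags [1B, align 1] → 1; +7 pad (align 8); @8: window [8B, align 8] → 16; @16: payload_len [4B, align 4] → 20; +4 tail pad (align 8); size 24, align 8
@0: layer [8B, align 8] → 8
@8: channels [1B, align 1] → 9
+7 pad (align 8)
@16: mip_level [24B, align 8] → 40
@40: format [1B, align 1] → 41
+3 pad (align 4)
@44: height [20B, align 4] → 64
@64: depth [8B, align 8] → 72

64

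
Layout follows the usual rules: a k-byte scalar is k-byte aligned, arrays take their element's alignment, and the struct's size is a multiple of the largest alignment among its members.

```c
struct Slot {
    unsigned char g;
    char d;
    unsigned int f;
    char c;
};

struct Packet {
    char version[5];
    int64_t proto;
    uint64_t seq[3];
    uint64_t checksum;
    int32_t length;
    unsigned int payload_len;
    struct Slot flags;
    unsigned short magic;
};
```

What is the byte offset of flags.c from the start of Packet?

Slot: g at 0 (size 1, align 1) → ends 1; d at 1 (size 1, align 1) → ends 2; pad 2 to align 4 for f; f at 4 (size 4, align 4) → ends 8; c at 8 (size 1, align 1) → ends 9; tail pad 3 to reach multiple of 4; total 12 bytes, alignment 4
version at 0 (size 5, align 1) → ends 5
pad 3 to align 8 for proto
proto at 8 (size 8, align 8) → ends 16
seq at 16 (size 24, align 8) → ends 40
checksum at 40 (size 8, align 8) → ends 48
length at 48 (size 4, align 4) → ends 52
payload_len at 52 (size 4, align 4) → ends 56
flags at 56 (size 12, align 4) → ends 68
within Slot: c at 8
56 + 8 = 64

64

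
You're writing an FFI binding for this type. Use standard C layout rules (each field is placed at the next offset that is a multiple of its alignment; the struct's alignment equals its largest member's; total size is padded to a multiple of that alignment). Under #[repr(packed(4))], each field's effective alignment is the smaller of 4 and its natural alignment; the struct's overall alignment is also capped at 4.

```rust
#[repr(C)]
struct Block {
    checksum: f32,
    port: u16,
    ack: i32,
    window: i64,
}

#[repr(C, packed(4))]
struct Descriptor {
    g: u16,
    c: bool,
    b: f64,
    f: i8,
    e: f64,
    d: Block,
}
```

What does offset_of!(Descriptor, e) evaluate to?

Block: 0..4  checksum  (4B, 4-aligned); 4..6  port  (2B, 2-aligned); 6..8  -- padding (2B); 8..12  ack  (4B, 4-aligned); 12..16  -- padding (4B); 16..24  window  (8B, 8-aligned); sizeof = 24, alignof = 8
0..2  g  (2B, 2-aligned)
2..3  c  (1B, 1-aligned)
3..4  -- padding (1B)
4..12  b  (8B, 4-aligned)
12..13  f  (1B, 1-aligned)
13..16  -- padding (3B)
16..24  e  (8B, 4-aligned)

16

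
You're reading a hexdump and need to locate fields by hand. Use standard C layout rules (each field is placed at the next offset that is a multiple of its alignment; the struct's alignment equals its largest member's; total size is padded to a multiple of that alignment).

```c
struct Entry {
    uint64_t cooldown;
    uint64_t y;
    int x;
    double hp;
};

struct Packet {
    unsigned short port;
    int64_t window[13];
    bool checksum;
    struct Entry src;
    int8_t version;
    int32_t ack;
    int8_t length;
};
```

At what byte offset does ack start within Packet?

Entry: cooldown at 0 (size 8, align 8) → ends 8; y at 8 (size 8, align 8) → ends 16; x at 16 (size 4, align 4) → ends 20; pad 4 to align 8 for hp; hp at 24 (size 8, align 8) → ends 32; total 32 bytes, alignment 8
port at 0 (size 2, align 2) → ends 2
pad 6 to align 8 for window
window at 8 (size 104, align 8) → ends 112
checksum at 112 (size 1, align 1) → ends 113
pad 7 to align 8 for src
src at 120 (size 32, align 8) → ends 152
version at 152 (size 1, align 1) → ends 153
pad 3 to align 4 for ack
ack at 156 (size 4, align 4) → ends 160

156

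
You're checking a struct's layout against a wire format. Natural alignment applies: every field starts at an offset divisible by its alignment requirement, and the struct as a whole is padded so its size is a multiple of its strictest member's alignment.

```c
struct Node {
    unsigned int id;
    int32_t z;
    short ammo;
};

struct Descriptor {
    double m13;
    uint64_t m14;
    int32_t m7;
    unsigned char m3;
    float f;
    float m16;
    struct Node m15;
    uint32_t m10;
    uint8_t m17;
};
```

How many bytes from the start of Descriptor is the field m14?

8

Node: @0: id [4B, align 4] → 4; @4: z [4B, align 4] → 8; @8: ammo [2B, align 2] → 10; +2 tail pad (align 4); size 12, align 4
@0: m13 [8B, align 8] → 8
@8: m14 [8B, align 8] → 16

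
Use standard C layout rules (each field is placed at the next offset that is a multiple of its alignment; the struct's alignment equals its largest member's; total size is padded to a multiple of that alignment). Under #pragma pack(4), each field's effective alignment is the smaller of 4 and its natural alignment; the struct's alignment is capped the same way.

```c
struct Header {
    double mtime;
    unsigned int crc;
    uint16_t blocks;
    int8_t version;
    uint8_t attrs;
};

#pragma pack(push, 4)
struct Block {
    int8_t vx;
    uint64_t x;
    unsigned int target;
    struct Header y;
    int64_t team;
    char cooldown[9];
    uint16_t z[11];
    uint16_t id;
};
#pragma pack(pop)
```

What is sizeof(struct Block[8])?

608

Header: @0: mtime [8B, align 8] → 8; @8: crc [4B, align 4] → 12; @12: blocks [2B, align 2] → 14; @14: version [1B, align 1] → 15; @15: attrs [1B, align 1] → 16; size 16, align 8
@0: vx [1B, align 1] → 1
+3 pad (align 4)
@4: x [8B, align 4] → 12
@12: target [4B, align 4] → 16
@16: y [16B, align 4] → 32
@32: team [8B, align 4] → 40
@40: cooldown [9B, align 1] → 49
+1 pad (align 2)
@50: z [22B, align 2] → 72
@72: id [2B, align 2] → 74
+2 tail pad (align 4)
size 76, align 4
array of 8: 8 × 76 = 608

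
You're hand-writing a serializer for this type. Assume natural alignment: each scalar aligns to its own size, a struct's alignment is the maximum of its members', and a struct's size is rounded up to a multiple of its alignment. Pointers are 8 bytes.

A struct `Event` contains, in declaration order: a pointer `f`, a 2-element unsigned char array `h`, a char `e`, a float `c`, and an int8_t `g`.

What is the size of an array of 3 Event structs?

72

0..8  f  (8B, 8-aligned)
8..10  h  (2B, 1-aligned)
10..11  e  (1B, 1-aligned)
11..12  -- padding (1B)
12..16  c  (4B, 4-aligned)
16..17  g  (1B, 1-aligned)
17..24  -- tail padding (7B)
sizeof = 24, alignof = 8
array of 3: 3 × 24 = 72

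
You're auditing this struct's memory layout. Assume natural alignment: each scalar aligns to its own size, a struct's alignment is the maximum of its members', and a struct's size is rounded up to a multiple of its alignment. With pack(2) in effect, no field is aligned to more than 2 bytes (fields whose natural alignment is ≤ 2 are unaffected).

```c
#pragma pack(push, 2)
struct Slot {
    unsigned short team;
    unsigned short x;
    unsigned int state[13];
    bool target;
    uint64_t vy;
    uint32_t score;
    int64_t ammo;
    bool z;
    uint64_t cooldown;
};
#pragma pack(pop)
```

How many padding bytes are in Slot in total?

team at 0 (size 2, align 2) → ends 2
x at 2 (size 2, align 2) → ends 4
state at 4 (size 52, align 2) → ends 56
target at 56 (size 1, align 1) → ends 57
pad 1 to align 2 for vy
vy at 58 (size 8, align 2) → ends 66
score at 66 (size 4, align 2) → ends 70
ammo at 70 (size 8, align 2) → ends 78
z at 78 (size 1, align 1) → ends 79
pad 1 to align 2 for cooldown
cooldown at 80 (size 8, align 2) → ends 88
total 88 bytes, alignment 2
data bytes 86, size 88 → padding 2

2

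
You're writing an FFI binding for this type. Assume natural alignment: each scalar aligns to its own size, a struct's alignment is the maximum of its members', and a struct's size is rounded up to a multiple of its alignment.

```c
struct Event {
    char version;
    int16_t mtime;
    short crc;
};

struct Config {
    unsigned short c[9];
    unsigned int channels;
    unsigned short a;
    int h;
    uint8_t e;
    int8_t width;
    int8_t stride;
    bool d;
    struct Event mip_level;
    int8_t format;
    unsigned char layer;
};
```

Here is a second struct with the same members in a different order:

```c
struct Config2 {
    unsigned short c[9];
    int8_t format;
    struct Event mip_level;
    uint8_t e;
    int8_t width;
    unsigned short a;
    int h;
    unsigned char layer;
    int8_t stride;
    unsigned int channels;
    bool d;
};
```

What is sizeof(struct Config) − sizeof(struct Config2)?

-4

Event: version at 0 (size 1, align 1) → ends 1; pad 1 to align 2 for mtime; mtime at 2 (size 2, align 2) → ends 4; crc at 4 (size 2, align 2) → ends 6; total 6 bytes, alignment 2
c at 0 (size 18, align 2) → ends 18
pad 2 to align 4 for channels
channels at 20 (size 4, align 4) → ends 24
a at 24 (size 2, align 2) → ends 26
pad 2 to align 4 for h
h at 28 (size 4, align 4) → ends 32
e at 32 (size 1, align 1) → ends 33
width at 33 (size 1, align 1) → ends 34
stride at 34 (size 1, align 1) → ends 35
d at 35 (size 1, align 1) → ends 36
mip_level at 36 (size 6, align 2) → ends 42
format at 42 (size 1, align 1) → ends 43
layer at 43 (size 1, align 1) → ends 44
total 44 bytes, alignment 4
— Config2 —
c at 0 (size 18, align 2) → ends 18
format at 18 (size 1, align 1) → ends 19
pad 1 to align 2 for mip_level
mip_level at 20 (size 6, align 2) → ends 26
e at 26 (size 1, align 1) → ends 27
width at 27 (size 1, align 1) → ends 28
a at 28 (size 2, align 2) → ends 30
pad 2 to align 4 for h
h at 32 (size 4, align 4) → ends 36
layer at 36 (size 1, align 1) → ends 37
stride at 37 (size 1, align 1) → ends 38
pad 2 to align 4 for channels
channels at 40 (size 4, align 4) → ends 44
d at 44 (size 1, align 1) → ends 45
tail pad 3 to reach multiple of 4
total 48 bytes, alignment 4
44 − 48 = -4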